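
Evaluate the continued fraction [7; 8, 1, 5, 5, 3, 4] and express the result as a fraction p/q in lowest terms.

26845/3774

a_0 = 7: 7/1
a_1 = 8: 57/8
a_2 = 1: 64/9
a_3 = 5: 377/53
a_4 = 5: 1949/274
a_5 = 3: 6224/875
a_6 = 4: 26845/3774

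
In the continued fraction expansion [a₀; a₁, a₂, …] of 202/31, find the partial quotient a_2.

Repeatedly divide and take the remainder:
202 ÷ 31 → quotient 6, remainder 16
31 ÷ 16 → quotient 1, remainder 15
16 ÷ 15 → quotient 1, remainder 1

1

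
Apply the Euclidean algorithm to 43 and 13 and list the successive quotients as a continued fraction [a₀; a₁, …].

Apply division with remainder until the remainder is 0:
43 = 3·13 + 4, so a_0 = 3
13 = 3·4 + 1, so a_1 = 3
4 = 4·1 + 0, so a_2 = 4

[3; 3, 4]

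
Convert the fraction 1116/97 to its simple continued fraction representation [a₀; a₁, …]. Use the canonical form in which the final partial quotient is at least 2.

Apply division with remainder until the remainder is 0:
1116 = 11·97 + 49, so a_0 = 11
97 = 1·49 + 48, so a_1 = 1
49 = 1·48 + 1, so a_2 = 1
48 = 48·1 + 0, so a_3 = 48

[11; 1, 1, 48]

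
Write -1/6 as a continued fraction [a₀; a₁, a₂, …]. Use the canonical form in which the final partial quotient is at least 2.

Apply division with remainder until the remainder is 0:
-1 ÷ 6 → quotient -1, remainder 5
6 ÷ 5 → quotient 1, remainder 1
5 ÷ 1 → quotient 5, remainder 0

[-1; 1, 5]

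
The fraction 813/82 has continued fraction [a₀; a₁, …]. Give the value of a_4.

2

Repeatedly divide and take the remainder:
⌊813/82⌋ = 9, remainder 75
⌊82/75⌋ = 1, remainder 7
⌊75/7⌋ = 10, remainder 5
⌊7/5⌋ = 1, remainder 2
⌊5/2⌋ = 2, remainder 1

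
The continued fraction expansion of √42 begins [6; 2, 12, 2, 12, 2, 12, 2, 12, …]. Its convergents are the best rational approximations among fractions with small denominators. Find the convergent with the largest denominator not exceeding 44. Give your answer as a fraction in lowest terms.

a_0 = 6: 6/1  (≤ bound)
a_1 = 2: 13/2  (≤ bound)
a_2 = 12: 162/25  (≤ bound)
a_3 = 2: 337/52  (> 44, stop)

162/25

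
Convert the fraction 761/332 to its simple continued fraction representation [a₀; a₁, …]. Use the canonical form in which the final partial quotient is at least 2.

761 = 2·332 + 97, so a_0 = 2
332 = 3·97 + 41, so a_1 = 3
97 = 2·41 + 15, so a_2 = 2
41 = 2·15 + 11, so a_3 = 2
15 = 1·11 + 4, so a_4 = 1
11 = 2·4 + 3, so a_5 = 2
4 = 1·3 + 1, so a_6 = 1
3 = 3·1 + 0, so a_7 = 3

[2; 3, 2, 2, 1, 2, 1, 3]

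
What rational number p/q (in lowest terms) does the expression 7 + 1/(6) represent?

Start with 6.
7 + 1/(6/1) = 7 + 1/6 = 43/6

43/6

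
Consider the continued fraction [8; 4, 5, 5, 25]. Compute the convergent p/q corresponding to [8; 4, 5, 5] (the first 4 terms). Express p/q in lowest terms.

898/109

a_0 = 8: 8/1
a_1 = 4: 33/4
a_2 = 5: 173/21
a_3 = 5: 898/109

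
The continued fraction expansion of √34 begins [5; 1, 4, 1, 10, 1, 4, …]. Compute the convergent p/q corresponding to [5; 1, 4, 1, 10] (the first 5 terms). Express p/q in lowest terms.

a_0 = 5: 5/1
a_1 = 1: 6/1
a_2 = 4: 29/5
a_3 = 1: 35/6
a_4 = 10: 379/65

379/65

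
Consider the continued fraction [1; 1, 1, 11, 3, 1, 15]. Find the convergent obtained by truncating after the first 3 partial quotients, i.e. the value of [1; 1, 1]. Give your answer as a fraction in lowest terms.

Starting at the tail and folding back:
Start with 1.
1 + 1/(1/1) = 1 + 1/1 = 2/1
1 + 1/(2/1) = 1 + 1/2 = 3/2

3/2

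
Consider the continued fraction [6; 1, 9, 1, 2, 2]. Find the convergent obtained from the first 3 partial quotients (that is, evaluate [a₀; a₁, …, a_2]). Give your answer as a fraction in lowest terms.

69/10

Start with 9.
1 + 1/(9/1) = 1 + 1/9 = 10/9
6 + 1/(10/9) = 6 + 9/10 = 69/10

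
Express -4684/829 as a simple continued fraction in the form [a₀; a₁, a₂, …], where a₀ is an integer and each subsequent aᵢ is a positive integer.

-4684 ÷ 829 → quotient -6, remainder 290
829 ÷ 290 → quotient 2, remainder 249
290 ÷ 249 → quotient 1, remainder 41
249 ÷ 41 → quotient 6, remainder 3
41 ÷ 3 → quotient 13, remainder 2
3 ÷ 2 → quotient 1, remainder 1
2 ÷ 1 → quotient 2, remainder 0

[-6; 2, 1, 6, 13, 1, 2]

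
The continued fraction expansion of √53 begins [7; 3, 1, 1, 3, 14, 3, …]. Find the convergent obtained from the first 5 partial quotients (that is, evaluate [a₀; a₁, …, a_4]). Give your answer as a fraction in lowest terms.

Compute successive convergents:
a_0 = 7: 7/1
a_1 = 3: 22/3
a_2 = 1: 29/4
a_3 = 1: 51/7
a_4 = 3: 182/25

182/25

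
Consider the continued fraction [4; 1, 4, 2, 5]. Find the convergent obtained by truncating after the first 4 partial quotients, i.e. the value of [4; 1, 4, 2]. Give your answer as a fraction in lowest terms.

53/11

Start with 2.
4 + 1/(2/1) = 4 + 1/2 = 9/2
1 + 1/(9/2) = 1 + 2/9 = 11/9
4 + 1/(11/9) = 4 + 9/11 = 53/11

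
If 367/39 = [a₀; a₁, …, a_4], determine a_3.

3

Apply division with remainder until the remainder is 0:
⌊367/39⌋ = 9, remainder 16
⌊39/16⌋ = 2, remainder 7
⌊16/7⌋ = 2, remainder 2
⌊7/2⌋ = 3, remainder 1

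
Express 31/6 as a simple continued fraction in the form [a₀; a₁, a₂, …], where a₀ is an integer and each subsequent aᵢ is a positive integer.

[5; 6]

Apply division with remainder until the remainder is 0:
31 = 5·6 + 1, so a_0 = 5
6 = 6·1 + 0, so a_1 = 6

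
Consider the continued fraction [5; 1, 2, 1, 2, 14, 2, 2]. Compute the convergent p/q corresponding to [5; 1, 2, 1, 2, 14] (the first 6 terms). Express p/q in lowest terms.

905/158

Use the convergent recurrence hₖ = aₖ·hₖ₋₁ + hₖ₋₂ (and likewise for the denominators kₖ):
a_0 = 5: 5/1
a_1 = 1: 6/1
a_2 = 2: 17/3
a_3 = 1: 23/4
a_4 = 2: 63/11
a_5 = 14: 905/158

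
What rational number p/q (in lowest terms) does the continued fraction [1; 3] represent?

4/3

Use the convergent recurrence hₖ = aₖ·hₖ₋₁ + hₖ₋₂ (and likewise for the denominators kₖ):
a_0 = 1: 1/1
a_1 = 3: 4/3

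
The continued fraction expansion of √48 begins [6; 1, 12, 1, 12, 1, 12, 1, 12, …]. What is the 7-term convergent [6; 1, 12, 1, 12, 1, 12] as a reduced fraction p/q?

17466/2521

Collapse the nested fraction from the inside out:
Start with 12.
1 + 1/(12/1) = 1 + 1/12 = 13/12
12 + 1/(13/12) = 12 + 12/13 = 168/13
1 + 1/(168/13) = 1 + 13/168 = 181/168
12 + 1/(181/168) = 12 + 168/181 = 2340/181
1 + 1/(2340/181) = 1 + 181/2340 = 2521/2340
6 + 1/(2521/2340) = 6 + 2340/2521 = 17466/2521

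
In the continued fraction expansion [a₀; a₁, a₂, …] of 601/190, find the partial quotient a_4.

3

601 = 3·190 + 31, so a_0 = 3
190 = 6·31 + 4, so a_1 = 6
31 = 7·4 + 3, so a_2 = 7
4 = 1·3 + 1, so a_3 = 1
3 = 3·1 + 0, so a_4 = 3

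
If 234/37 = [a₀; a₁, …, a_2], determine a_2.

234 = 6·37 + 12, so a_0 = 6
37 = 3·12 + 1, so a_1 = 3
12 = 12·1 + 0, so a_2 = 12

12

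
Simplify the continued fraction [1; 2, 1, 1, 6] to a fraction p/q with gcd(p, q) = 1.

Starting at the tail and folding back:
Start with 6.
1 + 1/(6/1) = 1 + 1/6 = 7/6
1 + 1/(7/6) = 1 + 6/7 = 13/7
2 + 1/(13/7) = 2 + 7/13 = 33/13
1 + 1/(33/13) = 1 + 13/33 = 46/33

46/33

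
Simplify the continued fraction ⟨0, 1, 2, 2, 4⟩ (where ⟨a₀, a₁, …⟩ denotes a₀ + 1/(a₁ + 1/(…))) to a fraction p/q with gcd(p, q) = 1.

22/31

a_0 = 0: 0/1
a_1 = 1: 1/1
a_2 = 2: 2/3
a_3 = 2: 5/7
a_4 = 4: 22/31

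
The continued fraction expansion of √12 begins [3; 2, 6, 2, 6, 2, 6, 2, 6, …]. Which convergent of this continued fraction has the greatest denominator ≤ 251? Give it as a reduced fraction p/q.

627/181

List convergents until the denominator exceeds the bound:
a_0 = 3: 3/1  (≤ bound)
a_1 = 2: 7/2  (≤ bound)
a_2 = 6: 45/13  (≤ bound)
a_3 = 2: 97/28  (≤ bound)
a_4 = 6: 627/181  (≤ bound)
a_5 = 2: 1351/390  (> 251, stop)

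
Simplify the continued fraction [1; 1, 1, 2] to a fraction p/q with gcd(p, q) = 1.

8/5

Build up convergents one term at a time:
a_0 = 1: 1/1
a_1 = 1: 2/1
a_2 = 1: 3/2
a_3 = 2: 8/5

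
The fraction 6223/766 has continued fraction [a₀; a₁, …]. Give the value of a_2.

6223 ÷ 766 → quotient 8, remainder 95
766 ÷ 95 → quotient 8, remainder 6
95 ÷ 6 → quotient 15, remainder 5

15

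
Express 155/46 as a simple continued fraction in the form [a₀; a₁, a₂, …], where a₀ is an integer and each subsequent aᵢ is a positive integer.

⌊155/46⌋ = 3, remainder 17
⌊46/17⌋ = 2, remainder 12
⌊17/12⌋ = 1, remainder 5
⌊12/5⌋ = 2, remainder 2
⌊5/2⌋ = 2, remainder 1
⌊2/1⌋ = 2, remainder 0

[3; 2, 1, 2, 2, 2]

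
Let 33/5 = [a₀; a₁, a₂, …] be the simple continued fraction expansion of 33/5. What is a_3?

2

⌊33/5⌋ = 6, remainder 3
⌊5/3⌋ = 1, remainder 2
⌊3/2⌋ = 1, remainder 1
⌊2/1⌋ = 2, remainder 0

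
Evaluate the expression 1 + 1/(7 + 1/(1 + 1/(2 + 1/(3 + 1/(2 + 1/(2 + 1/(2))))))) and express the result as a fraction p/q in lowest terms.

Start with 2.
2 + 1/(2/1) = 2 + 1/2 = 5/2
2 + 1/(5/2) = 2 + 2/5 = 12/5
3 + 1/(12/5) = 3 + 5/12 = 41/12
2 + 1/(41/12) = 2 + 12/41 = 94/41
1 + 1/(94/41) = 1 + 41/94 = 135/94
7 + 1/(135/94) = 7 + 94/135 = 1039/135
1 + 1/(1039/135) = 1 + 135/1039 = 1174/1039

1174/1039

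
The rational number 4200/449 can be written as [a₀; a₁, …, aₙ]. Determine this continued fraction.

⌊4200/449⌋ = 9, remainder 159
⌊449/159⌋ = 2, remainder 131
⌊159/131⌋ = 1, remainder 28
⌊131/28⌋ = 4, remainder 19
⌊28/19⌋ = 1, remainder 9
⌊19/9⌋ = 2, remainder 1
⌊9/1⌋ = 9, remainder 0

[9; 2, 1, 4, 1, 2, 9]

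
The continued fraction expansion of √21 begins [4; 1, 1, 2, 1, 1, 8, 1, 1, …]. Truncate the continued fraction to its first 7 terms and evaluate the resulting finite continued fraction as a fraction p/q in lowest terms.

472/103

a_0 = 4: 4/1
a_1 = 1: 5/1
a_2 = 1: 9/2
a_3 = 2: 23/5
a_4 = 1: 32/7
a_5 = 1: 55/12
a_6 = 8: 472/103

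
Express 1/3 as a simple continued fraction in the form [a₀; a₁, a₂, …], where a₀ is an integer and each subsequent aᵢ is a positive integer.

[0; 3]

1 ÷ 3 → quotient 0, remainder 1
3 ÷ 1 → quotient 3, remainder 0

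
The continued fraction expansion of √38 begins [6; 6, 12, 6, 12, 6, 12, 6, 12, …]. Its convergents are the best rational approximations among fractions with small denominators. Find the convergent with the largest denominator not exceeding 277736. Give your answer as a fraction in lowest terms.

List convergents until the denominator exceeds the bound:
a_0 = 6: 6/1  (≤ bound)
a_1 = 6: 37/6  (≤ bound)
a_2 = 12: 450/73  (≤ bound)
a_3 = 6: 2737/444  (≤ bound)
a_4 = 12: 33294/5401  (≤ bound)
a_5 = 6: 202501/32850  (≤ bound)
a_6 = 12: 2463306/399601  (> 277736, stop)

202501/32850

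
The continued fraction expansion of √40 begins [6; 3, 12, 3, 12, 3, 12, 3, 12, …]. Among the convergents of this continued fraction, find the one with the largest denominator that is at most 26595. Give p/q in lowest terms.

a_0 = 6: 6/1  (≤ bound)
a_1 = 3: 19/3  (≤ bound)
a_2 = 12: 234/37  (≤ bound)
a_3 = 3: 721/114  (≤ bound)
a_4 = 12: 8886/1405  (≤ bound)
a_5 = 3: 27379/4329  (≤ bound)
a_6 = 12: 337434/53353  (> 26595, stop)

27379/4329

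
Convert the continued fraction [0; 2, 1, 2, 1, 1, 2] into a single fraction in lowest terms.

Compute successive convergents:
a_0 = 0: 0/1
a_1 = 2: 1/2
a_2 = 1: 1/3
a_3 = 2: 3/8
a_4 = 1: 4/11
a_5 = 1: 7/19
a_6 = 2: 18/49

18/49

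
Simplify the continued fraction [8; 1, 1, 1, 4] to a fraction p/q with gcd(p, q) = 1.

121/14

Start with 4.
1 + 1/(4/1) = 1 + 1/4 = 5/4
1 + 1/(5/4) = 1 + 4/5 = 9/5
1 + 1/(9/5) = 1 + 5/9 = 14/9
8 + 1/(14/9) = 8 + 9/14 = 121/14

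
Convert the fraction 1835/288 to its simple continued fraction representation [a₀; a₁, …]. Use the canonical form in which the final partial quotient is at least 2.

Apply division with remainder until the remainder is 0:
⌊1835/288⌋ = 6, remainder 107
⌊288/107⌋ = 2, remainder 74
⌊107/74⌋ = 1, remainder 33
⌊74/33⌋ = 2, remainder 8
⌊33/8⌋ = 4, remainder 1
⌊8/1⌋ = 8, remainder 0

[6; 2, 1, 2, 4, 8]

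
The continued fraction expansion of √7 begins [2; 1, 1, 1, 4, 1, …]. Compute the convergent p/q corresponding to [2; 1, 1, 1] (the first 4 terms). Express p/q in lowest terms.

Compute successive convergents:
a_0 = 2: 2/1
a_1 = 1: 3/1
a_2 = 1: 5/2
a_3 = 1: 8/3

8/3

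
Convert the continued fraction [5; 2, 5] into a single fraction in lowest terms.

60/11

Work from the innermost term outward:
Start with 5.
2 + 1/(5/1) = 2 + 1/5 = 11/5
5 + 1/(11/5) = 5 + 5/11 = 60/11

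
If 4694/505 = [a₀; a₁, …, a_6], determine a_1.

3

4694 ÷ 505 → quotient 9, remainder 149
505 ÷ 149 → quotient 3, remainder 58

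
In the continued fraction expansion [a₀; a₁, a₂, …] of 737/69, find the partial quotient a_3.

7

Repeatedly divide and take the remainder:
737 = 10·69 + 47, so a_0 = 10
69 = 1·47 + 22, so a_1 = 1
47 = 2·22 + 3, so a_2 = 2
22 = 7·3 + 1, so a_3 = 7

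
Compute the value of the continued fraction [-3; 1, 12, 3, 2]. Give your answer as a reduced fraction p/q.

a_0 = -3: -3/1
a_1 = 1: -2/1
a_2 = 12: -27/13
a_3 = 3: -83/40
a_4 = 2: -193/93

-193/93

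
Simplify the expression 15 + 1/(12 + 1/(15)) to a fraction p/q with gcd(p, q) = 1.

a_0 = 15: 15/1
a_1 = 12: 181/12
a_2 = 15: 2730/181

2730/181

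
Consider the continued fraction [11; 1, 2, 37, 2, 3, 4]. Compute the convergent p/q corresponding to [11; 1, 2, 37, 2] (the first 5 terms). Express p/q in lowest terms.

Use the convergent recurrence hₖ = aₖ·hₖ₋₁ + hₖ₋₂ (and likewise for the denominators kₖ):
a_0 = 11: 11/1
a_1 = 1: 12/1
a_2 = 2: 35/3
a_3 = 37: 1307/112
a_4 = 2: 2649/227

2649/227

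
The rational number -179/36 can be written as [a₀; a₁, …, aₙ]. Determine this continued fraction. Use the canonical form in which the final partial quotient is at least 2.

Repeatedly divide and take the remainder:
-179 = -5·36 + 1, so a_0 = -5
36 = 36·1 + 0, so a_1 = 36

[-5; 36]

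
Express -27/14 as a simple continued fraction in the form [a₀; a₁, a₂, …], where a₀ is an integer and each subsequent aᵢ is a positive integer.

Repeatedly divide and take the remainder:
-27 ÷ 14 → quotient -2, remainder 1
14 ÷ 1 → quotient 14, remainder 0

[-2; 14]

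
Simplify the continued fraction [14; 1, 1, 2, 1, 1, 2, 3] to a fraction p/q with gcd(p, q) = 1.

Use the convergent recurrence hₖ = aₖ·hₖ₋₁ + hₖ₋₂ (and likewise for the denominators kₖ):
a_0 = 14: 14/1
a_1 = 1: 15/1
a_2 = 1: 29/2
a_3 = 2: 73/5
a_4 = 1: 102/7
a_5 = 1: 175/12
a_6 = 2: 452/31
a_7 = 3: 1531/105

1531/105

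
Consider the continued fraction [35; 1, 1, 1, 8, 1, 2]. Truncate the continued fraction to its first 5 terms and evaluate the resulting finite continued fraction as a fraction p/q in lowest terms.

Start with 8.
1 + 1/(8/1) = 1 + 1/8 = 9/8
1 + 1/(9/8) = 1 + 8/9 = 17/9
1 + 1/(17/9) = 1 + 9/17 = 26/17
35 + 1/(26/17) = 35 + 17/26 = 927/26

927/26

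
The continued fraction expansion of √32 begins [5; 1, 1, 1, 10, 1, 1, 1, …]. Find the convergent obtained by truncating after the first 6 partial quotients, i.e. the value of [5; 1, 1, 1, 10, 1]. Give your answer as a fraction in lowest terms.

198/35

Start with 1.
10 + 1/(1/1) = 10 + 1/1 = 11/1
1 + 1/(11/1) = 1 + 1/11 = 12/11
1 + 1/(12/11) = 1 + 11/12 = 23/12
1 + 1/(23/12) = 1 + 12/23 = 35/23
5 + 1/(35/23) = 5 + 23/35 = 198/35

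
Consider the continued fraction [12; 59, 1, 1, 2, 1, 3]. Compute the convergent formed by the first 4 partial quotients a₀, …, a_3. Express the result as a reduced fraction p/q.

1430/119

Start with 1.
1 + 1/(1/1) = 1 + 1/1 = 2/1
59 + 1/(2/1) = 59 + 1/2 = 119/2
12 + 1/(119/2) = 12 + 2/119 = 1430/119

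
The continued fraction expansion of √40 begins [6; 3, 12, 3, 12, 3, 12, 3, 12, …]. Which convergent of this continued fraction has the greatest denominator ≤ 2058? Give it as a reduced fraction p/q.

a_0 = 6: 6/1  (≤ bound)
a_1 = 3: 19/3  (≤ bound)
a_2 = 12: 234/37  (≤ bound)
a_3 = 3: 721/114  (≤ bound)
a_4 = 12: 8886/1405  (≤ bound)
a_5 = 3: 27379/4329  (> 2058, stop)

8886/1405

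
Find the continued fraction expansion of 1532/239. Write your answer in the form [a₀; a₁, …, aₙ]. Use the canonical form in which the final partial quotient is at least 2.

[6; 2, 2, 3, 1, 1, 2, 2]

⌊1532/239⌋ = 6, remainder 98
⌊239/98⌋ = 2, remainder 43
⌊98/43⌋ = 2, remainder 12
⌊43/12⌋ = 3, remainder 7
⌊12/7⌋ = 1, remainder 5
⌊7/5⌋ = 1, remainder 2
⌊5/2⌋ = 2, remainder 1
⌊2/1⌋ = 2, remainder 0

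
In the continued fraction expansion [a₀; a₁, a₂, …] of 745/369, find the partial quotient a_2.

Apply division with remainder until the remainder is 0:
745 = 2·369 + 7, so a_0 = 2
369 = 52·7 + 5, so a_1 = 52
7 = 1·5 + 2, so a_2 = 1

1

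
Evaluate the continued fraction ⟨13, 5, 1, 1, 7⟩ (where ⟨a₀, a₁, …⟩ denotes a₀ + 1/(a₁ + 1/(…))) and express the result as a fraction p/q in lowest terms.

1094/83

Compute successive convergents:
a_0 = 13: 13/1
a_1 = 5: 66/5
a_2 = 1: 79/6
a_3 = 1: 145/11
a_4 = 7: 1094/83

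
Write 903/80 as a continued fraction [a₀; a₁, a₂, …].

[11; 3, 2, 11]

Apply division with remainder until the remainder is 0:
903 ÷ 80 → quotient 11, remainder 23
80 ÷ 23 → quotient 3, remainder 11
23 ÷ 11 → quotient 2, remainder 1
11 ÷ 1 → quotient 11, remainder 0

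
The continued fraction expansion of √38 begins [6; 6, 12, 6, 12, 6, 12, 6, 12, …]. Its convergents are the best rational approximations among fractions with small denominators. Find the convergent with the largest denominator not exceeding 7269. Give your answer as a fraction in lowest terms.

33294/5401

List convergents until the denominator exceeds the bound:
a_0 = 6: 6/1  (≤ bound)
a_1 = 6: 37/6  (≤ bound)
a_2 = 12: 450/73  (≤ bound)
a_3 = 6: 2737/444  (≤ bound)
a_4 = 12: 33294/5401  (≤ bound)
a_5 = 6: 202501/32850  (> 7269, stop)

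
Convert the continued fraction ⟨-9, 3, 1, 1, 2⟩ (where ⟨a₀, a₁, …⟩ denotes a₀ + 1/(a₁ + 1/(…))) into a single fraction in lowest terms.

-157/18

Start with 2.
1 + 1/(2/1) = 1 + 1/2 = 3/2
1 + 1/(3/2) = 1 + 2/3 = 5/3
3 + 1/(5/3) = 3 + 3/5 = 18/5
-9 + 1/(18/5) = -9 + 5/18 = -157/18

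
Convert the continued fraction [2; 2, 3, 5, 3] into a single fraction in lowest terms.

Starting at the tail and folding back:
Start with 3.
5 + 1/(3/1) = 5 + 1/3 = 16/3
3 + 1/(16/3) = 3 + 3/16 = 51/16
2 + 1/(51/16) = 2 + 16/51 = 118/51
2 + 1/(118/51) = 2 + 51/118 = 287/118

287/118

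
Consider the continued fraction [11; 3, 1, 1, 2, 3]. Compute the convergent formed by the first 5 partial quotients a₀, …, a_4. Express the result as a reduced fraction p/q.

Build up convergents one term at a time:
a_0 = 11: 11/1
a_1 = 3: 34/3
a_2 = 1: 45/4
a_3 = 1: 79/7
a_4 = 2: 203/18

203/18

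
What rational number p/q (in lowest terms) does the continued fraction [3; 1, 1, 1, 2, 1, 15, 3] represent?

1927/530

Collapse the nested fraction from the inside out:
Start with 3.
15 + 1/(3/1) = 15 + 1/3 = 46/3
1 + 1/(46/3) = 1 + 3/46 = 49/46
2 + 1/(49/46) = 2 + 46/49 = 144/49
1 + 1/(144/49) = 1 + 49/144 = 193/144
1 + 1/(193/144) = 1 + 144/193 = 337/193
1 + 1/(337/193) = 1 + 193/337 = 530/337
3 + 1/(530/337) = 3 + 337/530 = 1927/530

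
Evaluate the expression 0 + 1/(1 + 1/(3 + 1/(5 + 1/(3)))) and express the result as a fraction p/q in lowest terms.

a_0 = 0: 0/1
a_1 = 1: 1/1
a_2 = 3: 3/4
a_3 = 5: 16/21
a_4 = 3: 51/67

51/67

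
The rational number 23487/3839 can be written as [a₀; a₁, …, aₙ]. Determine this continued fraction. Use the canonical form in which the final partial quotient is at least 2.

23487 ÷ 3839 → quotient 6, remainder 453
3839 ÷ 453 → quotient 8, remainder 215
453 ÷ 215 → quotient 2, remainder 23
215 ÷ 23 → quotient 9, remainder 8
23 ÷ 8 → quotient 2, remainder 7
8 ÷ 7 → quotient 1, remainder 1
7 ÷ 1 → quotient 7, remainder 0

[6; 8, 2, 9, 2, 1, 7]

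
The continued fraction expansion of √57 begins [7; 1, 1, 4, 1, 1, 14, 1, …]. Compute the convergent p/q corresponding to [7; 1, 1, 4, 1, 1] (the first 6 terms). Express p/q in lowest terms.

Use the convergent recurrence hₖ = aₖ·hₖ₋₁ + hₖ₋₂ (and likewise for the denominators kₖ):
a_0 = 7: 7/1
a_1 = 1: 8/1
a_2 = 1: 15/2
a_3 = 4: 68/9
a_4 = 1: 83/11
a_5 = 1: 151/20

151/20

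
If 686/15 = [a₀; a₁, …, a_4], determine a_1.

Run the Euclidean algorithm, recording each quotient:
⌊686/15⌋ = 45, remainder 11
⌊15/11⌋ = 1, remainder 4

1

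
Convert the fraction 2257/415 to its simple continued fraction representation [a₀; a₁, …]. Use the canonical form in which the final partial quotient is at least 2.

2257 = 5·415 + 182, so a_0 = 5
415 = 2·182 + 51, so a_1 = 2
182 = 3·51 + 29, so a_2 = 3
51 = 1·29 + 22, so a_3 = 1
29 = 1·22 + 7, so a_4 = 1
22 = 3·7 + 1, so a_5 = 3
7 = 7·1 + 0, so a_6 = 7

[5; 2, 3, 1, 1, 3, 7]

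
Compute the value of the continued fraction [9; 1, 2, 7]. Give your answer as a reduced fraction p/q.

213/22

Start with 7.
2 + 1/(7/1) = 2 + 1/7 = 15/7
1 + 1/(15/7) = 1 + 7/15 = 22/15
9 + 1/(22/15) = 9 + 15/22 = 213/22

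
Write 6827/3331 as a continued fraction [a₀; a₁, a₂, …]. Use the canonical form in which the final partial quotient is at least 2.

Repeatedly divide and take the remainder:
⌊6827/3331⌋ = 2, remainder 165
⌊3331/165⌋ = 20, remainder 31
⌊165/31⌋ = 5, remainder 10
⌊31/10⌋ = 3, remainder 1
⌊10/1⌋ = 10, remainder 0

[2; 20, 5, 3, 10]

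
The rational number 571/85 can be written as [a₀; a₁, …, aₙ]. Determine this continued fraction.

[6; 1, 2, 1, 1, 5, 2]

571 = 6·85 + 61, so a_0 = 6
85 = 1·61 + 24, so a_1 = 1
61 = 2·24 + 13, so a_2 = 2
24 = 1·13 + 11, so a_3 = 1
13 = 1·11 + 2, so a_4 = 1
11 = 5·2 + 1, so a_5 = 5
2 = 2·1 + 0, so a_6 = 2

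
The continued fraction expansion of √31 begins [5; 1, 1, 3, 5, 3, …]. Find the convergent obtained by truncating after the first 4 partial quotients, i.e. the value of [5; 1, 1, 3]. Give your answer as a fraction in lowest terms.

a_0 = 5: 5/1
a_1 = 1: 6/1
a_2 = 1: 11/2
a_3 = 3: 39/7

39/7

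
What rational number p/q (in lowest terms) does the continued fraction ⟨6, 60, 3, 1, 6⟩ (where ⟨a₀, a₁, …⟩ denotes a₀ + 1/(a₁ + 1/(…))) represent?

Starting at the tail and folding back:
Start with 6.
1 + 1/(6/1) = 1 + 1/6 = 7/6
3 + 1/(7/6) = 3 + 6/7 = 27/7
60 + 1/(27/7) = 60 + 7/27 = 1627/27
6 + 1/(1627/27) = 6 + 27/1627 = 9789/1627

9789/1627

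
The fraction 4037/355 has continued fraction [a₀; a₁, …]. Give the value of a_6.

Repeatedly divide and take the remainder:
4037 ÷ 355 → quotient 11, remainder 132
355 ÷ 132 → quotient 2, remainder 91
132 ÷ 91 → quotient 1, remainder 41
91 ÷ 41 → quotient 2, remainder 9
41 ÷ 9 → quotient 4, remainder 5
9 ÷ 5 → quotient 1, remainder 4
5 ÷ 4 → quotient 1, remainder 1

1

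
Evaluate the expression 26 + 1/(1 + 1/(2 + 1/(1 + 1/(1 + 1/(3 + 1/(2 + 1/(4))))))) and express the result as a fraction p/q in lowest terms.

Build up convergents one term at a time:
a_0 = 26: 26/1
a_1 = 1: 27/1
a_2 = 2: 80/3
a_3 = 1: 107/4
a_4 = 1: 187/7
a_5 = 3: 668/25
a_6 = 2: 1523/57
a_7 = 4: 6760/253

6760/253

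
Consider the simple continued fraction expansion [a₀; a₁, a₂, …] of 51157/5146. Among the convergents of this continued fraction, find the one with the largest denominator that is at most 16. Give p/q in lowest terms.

a_0 = 9: 9/1  (≤ bound)
a_1 = 1: 10/1  (≤ bound)
a_2 = 15: 159/16  (≤ bound)
a_3 = 1: 169/17  (> 16, stop)

159/16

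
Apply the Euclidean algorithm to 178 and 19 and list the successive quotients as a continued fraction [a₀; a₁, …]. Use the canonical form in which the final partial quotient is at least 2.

178 = 9·19 + 7, so a_0 = 9
19 = 2·7 + 5, so a_1 = 2
7 = 1·5 + 2, so a_2 = 1
5 = 2·2 + 1, so a_3 = 2
2 = 2·1 + 0, so a_4 = 2

[9; 2, 1, 2, 2]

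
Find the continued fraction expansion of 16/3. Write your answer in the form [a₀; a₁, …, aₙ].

[5; 3]

Repeatedly divide and take the remainder:
⌊16/3⌋ = 5, remainder 1
⌊3/1⌋ = 3, remainder 0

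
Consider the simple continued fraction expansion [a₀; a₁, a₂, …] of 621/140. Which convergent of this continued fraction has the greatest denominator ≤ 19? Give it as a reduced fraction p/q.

71/16

a_0 = 4: 4/1  (≤ bound)
a_1 = 2: 9/2  (≤ bound)
a_2 = 3: 31/7  (≤ bound)
a_3 = 2: 71/16  (≤ bound)
a_4 = 1: 102/23  (> 19, stop)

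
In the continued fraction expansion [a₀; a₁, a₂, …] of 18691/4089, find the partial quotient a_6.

⌊18691/4089⌋ = 4, remainder 2335
⌊4089/2335⌋ = 1, remainder 1754
⌊2335/1754⌋ = 1, remainder 581
⌊1754/581⌋ = 3, remainder 11
⌊581/11⌋ = 52, remainder 9
⌊11/9⌋ = 1, remainder 2
⌊9/2⌋ = 4, remainder 1

4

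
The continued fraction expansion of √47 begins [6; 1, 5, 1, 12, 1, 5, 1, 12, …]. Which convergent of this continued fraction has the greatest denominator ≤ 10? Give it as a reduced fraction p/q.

48/7

a_0 = 6: 6/1  (≤ bound)
a_1 = 1: 7/1  (≤ bound)
a_2 = 5: 41/6  (≤ bound)
a_3 = 1: 48/7  (≤ bound)
a_4 = 12: 617/90  (> 10, stop)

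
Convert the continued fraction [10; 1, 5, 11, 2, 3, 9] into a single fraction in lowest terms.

Start with 9.
3 + 1/(9/1) = 3 + 1/9 = 28/9
2 + 1/(28/9) = 2 + 9/28 = 65/28
11 + 1/(65/28) = 11 + 28/65 = 743/65
5 + 1/(743/65) = 5 + 65/743 = 3780/743
1 + 1/(3780/743) = 1 + 743/3780 = 4523/3780
10 + 1/(4523/3780) = 10 + 3780/4523 = 49010/4523

49010/4523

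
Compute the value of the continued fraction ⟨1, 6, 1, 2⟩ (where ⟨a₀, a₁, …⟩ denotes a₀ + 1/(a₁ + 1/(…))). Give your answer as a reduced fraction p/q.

Collapse the nested fraction from the inside out:
Start with 2.
1 + 1/(2/1) = 1 + 1/2 = 3/2
6 + 1/(3/2) = 6 + 2/3 = 20/3
1 + 1/(20/3) = 1 + 3/20 = 23/20

23/20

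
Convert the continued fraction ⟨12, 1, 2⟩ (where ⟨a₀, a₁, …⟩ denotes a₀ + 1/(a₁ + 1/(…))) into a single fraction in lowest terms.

a_0 = 12: 12/1
a_1 = 1: 13/1
a_2 = 2: 38/3

38/3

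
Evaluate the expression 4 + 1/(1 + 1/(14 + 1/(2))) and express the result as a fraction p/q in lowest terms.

153/31

Start with 2.
14 + 1/(2/1) = 14 + 1/2 = 29/2
1 + 1/(29/2) = 1 + 2/29 = 31/29
4 + 1/(31/29) = 4 + 29/31 = 153/31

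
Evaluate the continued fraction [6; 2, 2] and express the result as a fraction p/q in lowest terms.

Start with 2.
2 + 1/(2/1) = 2 + 1/2 = 5/2
6 + 1/(5/2) = 6 + 2/5 = 32/5

32/5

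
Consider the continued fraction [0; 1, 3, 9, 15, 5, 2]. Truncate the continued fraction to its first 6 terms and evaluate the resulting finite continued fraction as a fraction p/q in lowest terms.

2143/2832

a_0 = 0: 0/1
a_1 = 1: 1/1
a_2 = 3: 3/4
a_3 = 9: 28/37
a_4 = 15: 423/559
a_5 = 5: 2143/2832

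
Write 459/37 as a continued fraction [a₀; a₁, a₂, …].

[12; 2, 2, 7]

⌊459/37⌋ = 12, remainder 15
⌊37/15⌋ = 2, remainder 7
⌊15/7⌋ = 2, remainder 1
⌊7/1⌋ = 7, remainder 0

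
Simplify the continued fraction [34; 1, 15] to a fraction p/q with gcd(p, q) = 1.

a_0 = 34: 34/1
a_1 = 1: 35/1
a_2 = 15: 559/16

559/16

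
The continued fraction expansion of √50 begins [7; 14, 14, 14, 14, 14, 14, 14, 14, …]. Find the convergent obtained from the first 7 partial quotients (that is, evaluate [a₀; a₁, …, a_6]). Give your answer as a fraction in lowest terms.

54608393/7722793

Work from the innermost term outward:
Start with 14.
14 + 1/(14/1) = 14 + 1/14 = 197/14
14 + 1/(197/14) = 14 + 14/197 = 2772/197
14 + 1/(2772/197) = 14 + 197/2772 = 39005/2772
14 + 1/(39005/2772) = 14 + 2772/39005 = 548842/39005
14 + 1/(548842/39005) = 14 + 39005/548842 = 7722793/548842
7 + 1/(7722793/548842) = 7 + 548842/7722793 = 54608393/7722793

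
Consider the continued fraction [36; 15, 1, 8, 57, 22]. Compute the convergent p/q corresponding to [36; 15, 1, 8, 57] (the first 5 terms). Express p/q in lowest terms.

Use the convergent recurrence hₖ = aₖ·hₖ₋₁ + hₖ₋₂ (and likewise for the denominators kₖ):
a_0 = 36: 36/1
a_1 = 15: 541/15
a_2 = 1: 577/16
a_3 = 8: 5157/143
a_4 = 57: 294526/8167

294526/8167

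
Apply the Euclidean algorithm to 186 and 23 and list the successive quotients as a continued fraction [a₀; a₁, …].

186 = 8·23 + 2, so a_0 = 8
23 = 11·2 + 1, so a_1 = 11
2 = 2·1 + 0, so a_2 = 2

[8; 11, 2]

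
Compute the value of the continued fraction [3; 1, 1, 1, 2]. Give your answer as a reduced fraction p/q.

29/8

Build up convergents one term at a time:
a_0 = 3: 3/1
a_1 = 1: 4/1
a_2 = 1: 7/2
a_3 = 1: 11/3
a_4 = 2: 29/8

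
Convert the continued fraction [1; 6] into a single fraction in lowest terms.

Start with 6.
1 + 1/(6/1) = 1 + 1/6 = 7/6

7/6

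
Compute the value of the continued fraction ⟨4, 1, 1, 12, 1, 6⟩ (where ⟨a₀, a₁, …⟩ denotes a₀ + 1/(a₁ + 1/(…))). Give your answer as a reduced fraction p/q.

a_0 = 4: 4/1
a_1 = 1: 5/1
a_2 = 1: 9/2
a_3 = 12: 113/25
a_4 = 1: 122/27
a_5 = 6: 845/187

845/187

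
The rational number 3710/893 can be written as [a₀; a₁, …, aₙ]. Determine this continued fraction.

[4; 6, 2, 8, 8]

3710 ÷ 893 → quotient 4, remainder 138
893 ÷ 138 → quotient 6, remainder 65
138 ÷ 65 → quotient 2, remainder 8
65 ÷ 8 → quotient 8, remainder 1
8 ÷ 1 → quotient 8, remainder 0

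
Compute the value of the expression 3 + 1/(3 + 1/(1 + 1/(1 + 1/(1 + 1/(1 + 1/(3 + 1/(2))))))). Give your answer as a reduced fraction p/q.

485/148

a_0 = 3: 3/1
a_1 = 3: 10/3
a_2 = 1: 13/4
a_3 = 1: 23/7
a_4 = 1: 36/11
a_5 = 1: 59/18
a_6 = 3: 213/65
a_7 = 2: 485/148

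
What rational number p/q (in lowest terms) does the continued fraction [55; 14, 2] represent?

a_0 = 55: 55/1
a_1 = 14: 771/14
a_2 = 2: 1597/29

1597/29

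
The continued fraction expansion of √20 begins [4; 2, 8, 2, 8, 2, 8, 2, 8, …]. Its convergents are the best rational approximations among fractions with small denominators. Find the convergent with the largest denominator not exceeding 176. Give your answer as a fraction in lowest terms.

161/36

List convergents until the denominator exceeds the bound:
a_0 = 4: 4/1  (≤ bound)
a_1 = 2: 9/2  (≤ bound)
a_2 = 8: 76/17  (≤ bound)
a_3 = 2: 161/36  (≤ bound)
a_4 = 8: 1364/305  (> 176, stop)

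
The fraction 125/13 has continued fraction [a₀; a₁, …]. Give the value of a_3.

1

125 = 9·13 + 8, so a_0 = 9
13 = 1·8 + 5, so a_1 = 1
8 = 1·5 + 3, so a_2 = 1
5 = 1·3 + 2, so a_3 = 1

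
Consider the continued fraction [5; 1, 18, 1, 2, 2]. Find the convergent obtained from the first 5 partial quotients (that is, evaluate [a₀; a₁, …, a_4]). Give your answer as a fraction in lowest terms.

Start with 2.
1 + 1/(2/1) = 1 + 1/2 = 3/2
18 + 1/(3/2) = 18 + 2/3 = 56/3
1 + 1/(56/3) = 1 + 3/56 = 59/56
5 + 1/(59/56) = 5 + 56/59 = 351/59

351/59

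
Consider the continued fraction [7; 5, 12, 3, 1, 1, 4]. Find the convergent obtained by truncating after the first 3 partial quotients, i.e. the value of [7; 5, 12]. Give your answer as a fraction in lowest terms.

439/61

Start with 12.
5 + 1/(12/1) = 5 + 1/12 = 61/12
7 + 1/(61/12) = 7 + 12/61 = 439/61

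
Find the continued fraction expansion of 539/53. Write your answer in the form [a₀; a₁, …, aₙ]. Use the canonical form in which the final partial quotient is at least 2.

539 = 10·53 + 9, so a_0 = 10
53 = 5·9 + 8, so a_1 = 5
9 = 1·8 + 1, so a_2 = 1
8 = 8·1 + 0, so a_3 = 8

[10; 5, 1, 8]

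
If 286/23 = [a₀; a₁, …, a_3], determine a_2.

3

Repeatedly divide and take the remainder:
286 ÷ 23 → quotient 12, remainder 10
23 ÷ 10 → quotient 2, remainder 3
10 ÷ 3 → quotient 3, remainder 1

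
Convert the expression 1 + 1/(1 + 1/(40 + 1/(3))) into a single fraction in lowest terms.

Work from the innermost term outward:
Start with 3.
40 + 1/(3/1) = 40 + 1/3 = 121/3
1 + 1/(121/3) = 1 + 3/121 = 124/121
1 + 1/(124/121) = 1 + 121/124 = 245/124

245/124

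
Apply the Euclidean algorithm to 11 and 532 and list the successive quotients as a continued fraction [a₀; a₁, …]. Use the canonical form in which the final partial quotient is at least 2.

[0; 48, 2, 1, 3]

⌊11/532⌋ = 0, remainder 11
⌊532/11⌋ = 48, remainder 4
⌊11/4⌋ = 2, remainder 3
⌊4/3⌋ = 1, remainder 1
⌊3/1⌋ = 3, remainder 0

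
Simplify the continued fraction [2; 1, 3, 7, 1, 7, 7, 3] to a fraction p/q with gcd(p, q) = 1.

16047/5819

Use the convergent recurrence hₖ = aₖ·hₖ₋₁ + hₖ₋₂ (and likewise for the denominators kₖ):
a_0 = 2: 2/1
a_1 = 1: 3/1
a_2 = 3: 11/4
a_3 = 7: 80/29
a_4 = 1: 91/33
a_5 = 7: 717/260
a_6 = 7: 5110/1853
a_7 = 3: 16047/5819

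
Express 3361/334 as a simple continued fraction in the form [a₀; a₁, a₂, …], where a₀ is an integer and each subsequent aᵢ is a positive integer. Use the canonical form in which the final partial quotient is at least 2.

3361 ÷ 334 → quotient 10, remainder 21
334 ÷ 21 → quotient 15, remainder 19
21 ÷ 19 → quotient 1, remainder 2
19 ÷ 2 → quotient 9, remainder 1
2 ÷ 1 → quotient 2, remainder 0

[10; 15, 1, 9, 2]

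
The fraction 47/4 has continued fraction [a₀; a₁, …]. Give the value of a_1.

47 ÷ 4 → quotient 11, remainder 3
4 ÷ 3 → quotient 1, remainder 1

1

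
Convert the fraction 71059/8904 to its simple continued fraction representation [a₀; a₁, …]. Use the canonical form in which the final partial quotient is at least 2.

⌊71059/8904⌋ = 7, remainder 8731
⌊8904/8731⌋ = 1, remainder 173
⌊8731/173⌋ = 50, remainder 81
⌊173/81⌋ = 2, remainder 11
⌊81/11⌋ = 7, remainder 4
⌊11/4⌋ = 2, remainder 3
⌊4/3⌋ = 1, remainder 1
⌊3/1⌋ = 3, remainder 0

[7; 1, 50, 2, 7, 2, 1, 3]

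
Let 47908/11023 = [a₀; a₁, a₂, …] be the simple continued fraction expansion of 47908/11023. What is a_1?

47908 = 4·11023 + 3816, so a_0 = 4
11023 = 2·3816 + 3391, so a_1 = 2

2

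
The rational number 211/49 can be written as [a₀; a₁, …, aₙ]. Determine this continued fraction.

[4; 3, 3, 1, 3]

Repeatedly divide and take the remainder:
211 ÷ 49 → quotient 4, remainder 15
49 ÷ 15 → quotient 3, remainder 4
15 ÷ 4 → quotient 3, remainder 3
4 ÷ 3 → quotient 1, remainder 1
3 ÷ 1 → quotient 3, remainder 0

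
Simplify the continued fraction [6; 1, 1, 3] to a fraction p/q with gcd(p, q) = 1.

46/7

a_0 = 6: 6/1
a_1 = 1: 7/1
a_2 = 1: 13/2
a_3 = 3: 46/7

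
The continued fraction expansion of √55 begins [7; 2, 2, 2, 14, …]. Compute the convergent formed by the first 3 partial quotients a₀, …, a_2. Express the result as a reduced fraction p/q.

37/5

Starting at the tail and folding back:
Start with 2.
2 + 1/(2/1) = 2 + 1/2 = 5/2
7 + 1/(5/2) = 7 + 2/5 = 37/5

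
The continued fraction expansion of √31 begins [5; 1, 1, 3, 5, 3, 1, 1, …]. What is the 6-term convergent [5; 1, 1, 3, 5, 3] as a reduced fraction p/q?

Work from the innermost term outward:
Start with 3.
5 + 1/(3/1) = 5 + 1/3 = 16/3
3 + 1/(16/3) = 3 + 3/16 = 51/16
1 + 1/(51/16) = 1 + 16/51 = 67/51
1 + 1/(67/51) = 1 + 51/67 = 118/67
5 + 1/(118/67) = 5 + 67/118 = 657/118

657/118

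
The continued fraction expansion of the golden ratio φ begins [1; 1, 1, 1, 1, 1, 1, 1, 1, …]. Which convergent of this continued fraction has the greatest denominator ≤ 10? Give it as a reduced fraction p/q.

List convergents until the denominator exceeds the bound:
a_0 = 1: 1/1  (≤ bound)
a_1 = 1: 2/1  (≤ bound)
a_2 = 1: 3/2  (≤ bound)
a_3 = 1: 5/3  (≤ bound)
a_4 = 1: 8/5  (≤ bound)
a_5 = 1: 13/8  (≤ bound)
a_6 = 1: 21/13  (> 10, stop)

13/8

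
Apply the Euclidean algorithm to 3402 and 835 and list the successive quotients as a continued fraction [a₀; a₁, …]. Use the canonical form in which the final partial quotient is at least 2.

[4; 13, 2, 7, 4]

3402 ÷ 835 → quotient 4, remainder 62
835 ÷ 62 → quotient 13, remainder 29
62 ÷ 29 → quotient 2, remainder 4
29 ÷ 4 → quotient 7, remainder 1
4 ÷ 1 → quotient 4, remainder 0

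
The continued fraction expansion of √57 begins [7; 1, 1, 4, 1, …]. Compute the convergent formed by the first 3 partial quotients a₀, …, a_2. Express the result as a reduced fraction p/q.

15/2

Start with 1.
1 + 1/(1/1) = 1 + 1/1 = 2/1
7 + 1/(2/1) = 7 + 1/2 = 15/2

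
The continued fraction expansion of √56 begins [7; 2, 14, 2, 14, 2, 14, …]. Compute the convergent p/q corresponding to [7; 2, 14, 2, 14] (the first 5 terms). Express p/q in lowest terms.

6503/869

Build up convergents one term at a time:
a_0 = 7: 7/1
a_1 = 2: 15/2
a_2 = 14: 217/29
a_3 = 2: 449/60
a_4 = 14: 6503/869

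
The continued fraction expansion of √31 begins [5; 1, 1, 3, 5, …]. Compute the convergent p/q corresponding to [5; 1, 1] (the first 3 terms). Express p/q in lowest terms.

11/2

Start with 1.
1 + 1/(1/1) = 1 + 1/1 = 2/1
5 + 1/(2/1) = 5 + 1/2 = 11/2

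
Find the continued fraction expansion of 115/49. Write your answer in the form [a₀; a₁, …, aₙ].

Repeatedly divide and take the remainder:
⌊115/49⌋ = 2, remainder 17
⌊49/17⌋ = 2, remainder 15
⌊17/15⌋ = 1, remainder 2
⌊15/2⌋ = 7, remainder 1
⌊2/1⌋ = 2, remainder 0

[2; 2, 1, 7, 2]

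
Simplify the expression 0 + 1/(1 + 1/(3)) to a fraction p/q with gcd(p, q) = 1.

Build up convergents one term at a time:
a_0 = 0: 0/1
a_1 = 1: 1/1
a_2 = 3: 3/4

3/4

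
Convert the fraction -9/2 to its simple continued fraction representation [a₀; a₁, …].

[-5; 2]

Run the Euclidean algorithm, recording each quotient:
-9 ÷ 2 → quotient -5, remainder 1
2 ÷ 1 → quotient 2, remainder 0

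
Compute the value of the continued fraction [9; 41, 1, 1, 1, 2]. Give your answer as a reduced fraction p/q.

a_0 = 9: 9/1
a_1 = 41: 370/41
a_2 = 1: 379/42
a_3 = 1: 749/83
a_4 = 1: 1128/125
a_5 = 2: 3005/333

3005/333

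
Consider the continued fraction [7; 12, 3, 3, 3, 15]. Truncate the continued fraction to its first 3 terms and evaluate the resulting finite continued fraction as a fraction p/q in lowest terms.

Starting at the tail and folding back:
Start with 3.
12 + 1/(3/1) = 12 + 1/3 = 37/3
7 + 1/(37/3) = 7 + 3/37 = 262/37

262/37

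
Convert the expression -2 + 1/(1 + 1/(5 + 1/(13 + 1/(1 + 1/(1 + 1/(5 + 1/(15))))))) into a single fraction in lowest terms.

-16001/13739

Use the convergent recurrence hₖ = aₖ·hₖ₋₁ + hₖ₋₂ (and likewise for the denominators kₖ):
a_0 = -2: -2/1
a_1 = 1: -1/1
a_2 = 5: -7/6
a_3 = 13: -92/79
a_4 = 1: -99/85
a_5 = 1: -191/164
a_6 = 5: -1054/905
a_7 = 15: -16001/13739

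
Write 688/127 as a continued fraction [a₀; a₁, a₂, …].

688 ÷ 127 → quotient 5, remainder 53
127 ÷ 53 → quotient 2, remainder 21
53 ÷ 21 → quotient 2, remainder 11
21 ÷ 11 → quotient 1, remainder 10
11 ÷ 10 → quotient 1, remainder 1
10 ÷ 1 → quotient 10, remainder 0

[5; 2, 2, 1, 1, 10]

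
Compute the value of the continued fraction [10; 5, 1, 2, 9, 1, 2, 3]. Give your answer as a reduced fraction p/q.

17391/1709

Work from the innermost term outward:
Start with 3.
2 + 1/(3/1) = 2 + 1/3 = 7/3
1 + 1/(7/3) = 1 + 3/7 = 10/7
9 + 1/(10/7) = 9 + 7/10 = 97/10
2 + 1/(97/10) = 2 + 10/97 = 204/97
1 + 1/(204/97) = 1 + 97/204 = 301/204
5 + 1/(301/204) = 5 + 204/301 = 1709/301
10 + 1/(1709/301) = 10 + 301/1709 = 17391/1709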